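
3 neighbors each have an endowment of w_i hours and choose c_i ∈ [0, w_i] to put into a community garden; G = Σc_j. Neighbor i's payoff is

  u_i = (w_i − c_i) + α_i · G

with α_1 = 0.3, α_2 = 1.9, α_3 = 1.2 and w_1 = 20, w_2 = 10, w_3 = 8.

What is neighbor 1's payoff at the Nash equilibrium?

∂u_i/∂c_i = α_i − 1, so neighbor i contributes w_i if α_i > 1, else 0.
α_i > 1 for i ∈ {2, 3}; NE contributions (0, 10, 8), G = 18.
u_1 = (20 − 0) + 0.3·18 = 25.4.

25.4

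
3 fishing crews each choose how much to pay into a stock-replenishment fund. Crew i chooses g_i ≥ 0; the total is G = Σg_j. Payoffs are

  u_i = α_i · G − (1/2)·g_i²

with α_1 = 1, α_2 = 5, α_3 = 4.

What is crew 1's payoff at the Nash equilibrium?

9.5

Crew i's FOC: ∂u_i/∂g_i = α_i − g_i = 0, so g_i* = α_i.
NE contributions = (1, 5, 4); G = 10.
u_1 = α_1·G − ½·(g_1)² = 1·10 − ½·1² = 9.5.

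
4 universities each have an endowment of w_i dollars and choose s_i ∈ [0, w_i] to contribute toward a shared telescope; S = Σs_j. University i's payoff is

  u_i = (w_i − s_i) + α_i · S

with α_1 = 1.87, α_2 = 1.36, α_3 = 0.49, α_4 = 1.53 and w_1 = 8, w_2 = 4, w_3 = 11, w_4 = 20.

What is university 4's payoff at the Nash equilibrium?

48.96

∂u_i/∂s_i = α_i − 1, so university i contributes w_i if α_i > 1, else 0.
α_i > 1 for i ∈ {1, 2, 4}; NE contributions (8, 4, 0, 20), S = 32.
u_4 = (20 − 20) + 1.53·32 = 48.96.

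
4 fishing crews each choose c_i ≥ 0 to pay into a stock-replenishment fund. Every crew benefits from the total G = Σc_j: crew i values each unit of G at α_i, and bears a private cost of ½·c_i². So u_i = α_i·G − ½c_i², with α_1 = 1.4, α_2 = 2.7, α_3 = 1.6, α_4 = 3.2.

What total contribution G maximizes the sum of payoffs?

35.6

Planner FOC: ∂(Σu_j)/∂c_i = (Σα_j) − c_i = 0, so c_i^SO = Σα_j = 8.9 for every i; G^SO = 35.6.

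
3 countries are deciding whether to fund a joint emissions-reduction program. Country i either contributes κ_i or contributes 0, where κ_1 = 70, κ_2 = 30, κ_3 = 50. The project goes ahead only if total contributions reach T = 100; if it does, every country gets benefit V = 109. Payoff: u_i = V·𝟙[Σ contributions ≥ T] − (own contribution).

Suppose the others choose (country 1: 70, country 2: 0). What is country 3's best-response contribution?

50

Others' total = 70. Contributing 50 brings total to 120 ≥ 100: gain V − κ_3 = 59.
Best response: 50.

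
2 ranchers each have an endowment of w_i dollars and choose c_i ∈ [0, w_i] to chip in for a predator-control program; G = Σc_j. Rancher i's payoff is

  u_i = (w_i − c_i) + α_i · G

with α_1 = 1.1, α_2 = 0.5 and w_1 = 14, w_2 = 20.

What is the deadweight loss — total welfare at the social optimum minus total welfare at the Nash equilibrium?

∂u_i/∂c_i = α_i − 1, so rancher i contributes w_i if α_i > 1, else 0.
α_i > 1 for i ∈ {1}; NE contributions (14, 0), G = 14.
W^NE = Σw_i − G^NE + (Σα_i)·G^NE = 34 + 0.6·14 = 42.4.
Planner: ∂(Σu_j)/∂c_i = Σα_j − 1 = 0.6 > 0, so everyone contributes w_i; G^SO = 34, W^SO = 34 + 0.6·34 = 54.4.
Deadweight loss = 12.

12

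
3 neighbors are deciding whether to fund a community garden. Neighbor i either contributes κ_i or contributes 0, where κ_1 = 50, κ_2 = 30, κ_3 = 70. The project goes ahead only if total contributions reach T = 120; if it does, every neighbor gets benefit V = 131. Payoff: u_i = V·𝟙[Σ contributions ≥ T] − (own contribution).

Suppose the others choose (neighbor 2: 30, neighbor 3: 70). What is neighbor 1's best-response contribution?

Others' total = 100. Contributing 50 brings total to 150 ≥ 120: gain V − κ_1 = 81.
Best response: 50.

50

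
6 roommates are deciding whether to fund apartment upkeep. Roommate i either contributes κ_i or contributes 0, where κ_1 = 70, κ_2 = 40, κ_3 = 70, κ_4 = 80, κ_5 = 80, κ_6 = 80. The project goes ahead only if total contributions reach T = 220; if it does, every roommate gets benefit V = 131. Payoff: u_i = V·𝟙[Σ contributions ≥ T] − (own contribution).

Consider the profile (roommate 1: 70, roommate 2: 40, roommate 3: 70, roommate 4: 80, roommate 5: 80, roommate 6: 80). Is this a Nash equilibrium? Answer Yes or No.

No

Total = 420 ≥ 220: provided.
Roommate 1 (pledges 70, payoff 61): dropping to 0 → total 350, payoff 131. Profitable deviation.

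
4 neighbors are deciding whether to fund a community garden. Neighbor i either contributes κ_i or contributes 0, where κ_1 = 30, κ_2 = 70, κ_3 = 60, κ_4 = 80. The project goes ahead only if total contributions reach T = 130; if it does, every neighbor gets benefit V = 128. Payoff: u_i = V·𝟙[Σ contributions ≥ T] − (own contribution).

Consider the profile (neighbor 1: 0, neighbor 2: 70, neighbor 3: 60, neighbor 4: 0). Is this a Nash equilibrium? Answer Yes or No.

Yes

Total = 130 ≥ 130: provided.
Neighbor 1 (pledges 0, payoff 128): pledging 30 → total 160, payoff 98. No gain.
Neighbor 2 (pledges 70, payoff 58): dropping to 0 → total 60, payoff 0. No gain.
Neighbor 3 (pledges 60, payoff 68): dropping to 0 → total 70, payoff 0. No gain.
Neighbor 4 (pledges 0, payoff 128): pledging 80 → total 210, payoff 48. No gain.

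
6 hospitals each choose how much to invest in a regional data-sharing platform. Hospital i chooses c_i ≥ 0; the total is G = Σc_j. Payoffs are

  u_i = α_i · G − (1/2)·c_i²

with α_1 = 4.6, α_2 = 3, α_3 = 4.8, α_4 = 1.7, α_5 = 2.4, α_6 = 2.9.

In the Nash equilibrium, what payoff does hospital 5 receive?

Hospital i's FOC: ∂u_i/∂c_i = α_i − c_i = 0, so c_i* = α_i.
NE contributions = (4.6, 3, 4.8, 1.7, 2.4, 2.9); G = 19.4.
u_5 = α_5·G − ½·(c_5)² = 2.4·19.4 − ½·2.4² = 43.68.

43.68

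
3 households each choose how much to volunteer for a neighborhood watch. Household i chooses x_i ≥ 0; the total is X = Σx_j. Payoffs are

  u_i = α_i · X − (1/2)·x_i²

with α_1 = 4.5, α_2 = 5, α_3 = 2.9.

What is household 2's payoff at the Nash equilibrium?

49.5

Household i's FOC: ∂u_i/∂x_i = α_i − x_i = 0, so x_i* = α_i.
NE contributions = (4.5, 5, 2.9); X = 12.4.
u_2 = α_2·X − ½·(x_2)² = 5·12.4 − ½·5² = 49.5.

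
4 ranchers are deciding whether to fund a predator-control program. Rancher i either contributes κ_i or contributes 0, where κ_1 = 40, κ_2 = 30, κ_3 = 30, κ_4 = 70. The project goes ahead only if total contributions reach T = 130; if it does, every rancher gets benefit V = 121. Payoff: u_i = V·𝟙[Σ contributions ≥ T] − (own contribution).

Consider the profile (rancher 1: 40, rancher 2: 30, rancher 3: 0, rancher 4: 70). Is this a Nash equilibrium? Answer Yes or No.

Yes

Total = 140 ≥ 130: provided.
Rancher 1 (pledges 40, payoff 81): dropping to 0 → total 100, payoff 0. No gain.
Rancher 2 (pledges 30, payoff 91): dropping to 0 → total 110, payoff 0. No gain.
Rancher 3 (pledges 0, payoff 121): pledging 30 → total 170, payoff 91. No gain.
Rancher 4 (pledges 70, payoff 51): dropping to 0 → total 70, payoff 0. No gain.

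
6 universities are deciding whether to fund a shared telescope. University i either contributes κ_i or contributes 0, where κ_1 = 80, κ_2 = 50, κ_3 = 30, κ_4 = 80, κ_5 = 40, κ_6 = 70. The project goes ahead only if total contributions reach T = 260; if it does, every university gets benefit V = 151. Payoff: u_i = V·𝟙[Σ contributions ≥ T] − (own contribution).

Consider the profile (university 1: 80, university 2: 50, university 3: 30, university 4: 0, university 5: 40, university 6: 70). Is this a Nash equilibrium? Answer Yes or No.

Total = 270 ≥ 260: provided.
University 1 (pledges 80, payoff 71): dropping to 0 → total 190, payoff 0. No gain.
University 2 (pledges 50, payoff 101): dropping to 0 → total 220, payoff 0. No gain.
University 3 (pledges 30, payoff 121): dropping to 0 → total 240, payoff 0. No gain.
University 4 (pledges 0, payoff 151): pledging 80 → total 350, payoff 71. No gain.
University 5 (pledges 40, payoff 111): dropping to 0 → total 230, payoff 0. No gain.
University 6 (pledges 70, payoff 81): dropping to 0 → total 200, payoff 0. No gain.

Yes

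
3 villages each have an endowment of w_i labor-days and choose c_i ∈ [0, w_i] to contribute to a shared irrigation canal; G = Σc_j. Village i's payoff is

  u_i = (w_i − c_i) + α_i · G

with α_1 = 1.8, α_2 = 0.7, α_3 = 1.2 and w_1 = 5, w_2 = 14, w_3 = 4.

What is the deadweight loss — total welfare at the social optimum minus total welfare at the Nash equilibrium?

∂u_i/∂c_i = α_i − 1, so village i contributes w_i if α_i > 1, else 0.
α_i > 1 for i ∈ {1, 3}; NE contributions (5, 0, 4), G = 9.
W^NE = Σw_i − G^NE + (Σα_i)·G^NE = 23 + 2.7·9 = 47.3.
Planner: ∂(Σu_j)/∂c_i = Σα_j − 1 = 2.7 > 0, so everyone contributes w_i; G^SO = 23, W^SO = 23 + 2.7·23 = 85.1.
Deadweight loss = 37.8.

37.8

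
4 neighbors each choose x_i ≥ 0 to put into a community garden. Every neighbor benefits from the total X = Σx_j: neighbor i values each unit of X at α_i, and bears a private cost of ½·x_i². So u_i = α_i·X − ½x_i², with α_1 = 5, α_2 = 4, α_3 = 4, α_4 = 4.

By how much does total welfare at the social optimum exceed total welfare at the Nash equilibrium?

325.5

Neighbor i's FOC: ∂u_i/∂x_i = α_i − x_i = 0, so x_i* = α_i.
NE contributions = (5, 4, 4, 4); X = 17.
W^NE = (Σα)·X − ½Σα_i² = 17² − ½·73 = 252.5.
Planner sets x_i = Σα_j = 17 for every i, so X^SO = 4·17 = 68.
W^SO = (Σα)·X^SO − ½·4·(Σα)² = (4/2)·17² = 578.
Deadweight loss = W^SO − W^NE = 325.5.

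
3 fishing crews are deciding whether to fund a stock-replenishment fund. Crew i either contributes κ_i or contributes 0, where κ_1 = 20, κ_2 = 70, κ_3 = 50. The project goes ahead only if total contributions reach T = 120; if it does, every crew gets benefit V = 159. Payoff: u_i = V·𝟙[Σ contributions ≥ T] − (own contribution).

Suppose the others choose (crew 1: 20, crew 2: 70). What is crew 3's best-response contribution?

50

Others' total = 90. Contributing 50 brings total to 140 ≥ 120: gain V − κ_3 = 109.
Best response: 50.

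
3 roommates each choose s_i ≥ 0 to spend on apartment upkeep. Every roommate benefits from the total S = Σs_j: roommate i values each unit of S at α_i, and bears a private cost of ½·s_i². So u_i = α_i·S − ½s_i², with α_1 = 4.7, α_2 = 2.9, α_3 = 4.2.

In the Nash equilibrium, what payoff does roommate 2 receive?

Roommate i's FOC: ∂u_i/∂s_i = α_i − s_i = 0, so s_i* = α_i.
NE contributions = (4.7, 2.9, 4.2); S = 11.8.
u_2 = α_2·S − ½·(s_2)² = 2.9·11.8 − ½·2.9² = 30.015.

30.015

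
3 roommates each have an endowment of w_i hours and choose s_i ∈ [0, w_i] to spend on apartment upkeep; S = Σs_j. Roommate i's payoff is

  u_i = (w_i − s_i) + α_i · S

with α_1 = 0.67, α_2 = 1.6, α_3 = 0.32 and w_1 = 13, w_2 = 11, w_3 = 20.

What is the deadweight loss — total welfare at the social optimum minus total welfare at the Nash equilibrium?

∂u_i/∂s_i = α_i − 1, so roommate i contributes w_i if α_i > 1, else 0.
α_i > 1 for i ∈ {2}; NE contributions (0, 11, 0), S = 11.
W^NE = Σw_i − S^NE + (Σα_i)·S^NE = 44 + 1.59·11 = 61.49.
Planner: ∂(Σu_j)/∂s_i = Σα_j − 1 = 1.59 > 0, so everyone contributes w_i; S^SO = 44, W^SO = 44 + 1.59·44 = 113.96.
Deadweight loss = 52.47.

52.47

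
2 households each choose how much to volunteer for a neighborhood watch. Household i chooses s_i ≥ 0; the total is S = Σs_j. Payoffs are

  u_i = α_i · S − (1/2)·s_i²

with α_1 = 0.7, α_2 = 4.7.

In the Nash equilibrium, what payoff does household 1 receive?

Household i's FOC: ∂u_i/∂s_i = α_i − s_i = 0, so s_i* = α_i.
NE contributions = (0.7, 4.7); S = 5.4.
u_1 = α_1·S − ½·(s_1)² = 0.7·5.4 − ½·0.7² = 3.535.

3.535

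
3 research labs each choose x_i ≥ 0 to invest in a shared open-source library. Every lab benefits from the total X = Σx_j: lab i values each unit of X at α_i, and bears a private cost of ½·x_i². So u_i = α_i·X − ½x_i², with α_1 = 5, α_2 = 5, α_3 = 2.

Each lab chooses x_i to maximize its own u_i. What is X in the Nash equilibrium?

Lab i's FOC: ∂u_i/∂x_i = α_i − x_i = 0, so x_i* = α_i.
NE contributions = (5, 5, 2); X = 12.

12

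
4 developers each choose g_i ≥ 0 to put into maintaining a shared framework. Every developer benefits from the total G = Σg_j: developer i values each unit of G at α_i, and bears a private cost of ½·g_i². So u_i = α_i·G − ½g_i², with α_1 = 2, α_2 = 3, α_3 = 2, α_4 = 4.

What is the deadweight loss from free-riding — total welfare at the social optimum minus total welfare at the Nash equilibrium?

137.5

Developer i's FOC: ∂u_i/∂g_i = α_i − g_i = 0, so g_i* = α_i.
NE contributions = (2, 3, 2, 4); G = 11.
W^NE = (Σα)·G − ½Σα_i² = 11² − ½·33 = 104.5.
Planner sets g_i = Σα_j = 11 for every i, so G^SO = 4·11 = 44.
W^SO = (Σα)·G^SO − ½·4·(Σα)² = (4/2)·11² = 242.
Deadweight loss = W^SO − W^NE = 137.5.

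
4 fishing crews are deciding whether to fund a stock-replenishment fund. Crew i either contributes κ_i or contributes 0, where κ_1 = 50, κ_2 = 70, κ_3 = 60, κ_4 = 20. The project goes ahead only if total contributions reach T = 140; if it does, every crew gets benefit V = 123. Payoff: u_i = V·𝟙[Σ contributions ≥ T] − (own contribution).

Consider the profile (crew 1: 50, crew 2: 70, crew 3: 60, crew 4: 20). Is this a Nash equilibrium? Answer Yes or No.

No

Total = 200 ≥ 140: provided.
Crew 1 (pledges 50, payoff 73): dropping to 0 → total 150, payoff 123. Profitable deviation.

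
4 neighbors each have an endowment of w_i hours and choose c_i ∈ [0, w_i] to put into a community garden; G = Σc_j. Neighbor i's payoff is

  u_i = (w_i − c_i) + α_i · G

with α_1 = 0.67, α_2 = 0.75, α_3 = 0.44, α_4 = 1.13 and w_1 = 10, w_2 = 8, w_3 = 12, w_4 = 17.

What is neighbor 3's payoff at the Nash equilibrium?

19.48

∂u_i/∂c_i = α_i − 1, so neighbor i contributes w_i if α_i > 1, else 0.
α_i > 1 for i ∈ {4}; NE contributions (0, 0, 0, 17), G = 17.
u_3 = (12 − 0) + 0.44·17 = 19.48.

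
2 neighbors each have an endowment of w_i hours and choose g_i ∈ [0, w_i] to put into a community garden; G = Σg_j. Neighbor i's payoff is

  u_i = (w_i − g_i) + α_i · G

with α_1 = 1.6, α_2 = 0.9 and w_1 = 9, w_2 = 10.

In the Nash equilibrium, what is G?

∂u_i/∂g_i = α_i − 1, so neighbor i contributes w_i if α_i > 1, else 0.
α_i > 1 for i ∈ {1}; NE contributions (9, 0), G = 9.

9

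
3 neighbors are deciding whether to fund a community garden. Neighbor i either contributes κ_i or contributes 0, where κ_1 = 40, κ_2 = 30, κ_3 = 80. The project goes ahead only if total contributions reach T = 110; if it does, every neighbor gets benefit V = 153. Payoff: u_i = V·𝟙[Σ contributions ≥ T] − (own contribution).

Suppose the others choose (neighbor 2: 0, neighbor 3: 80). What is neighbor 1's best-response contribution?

Others' total = 80. Contributing 40 brings total to 120 ≥ 110: gain V − κ_1 = 113.
Best response: 40.

40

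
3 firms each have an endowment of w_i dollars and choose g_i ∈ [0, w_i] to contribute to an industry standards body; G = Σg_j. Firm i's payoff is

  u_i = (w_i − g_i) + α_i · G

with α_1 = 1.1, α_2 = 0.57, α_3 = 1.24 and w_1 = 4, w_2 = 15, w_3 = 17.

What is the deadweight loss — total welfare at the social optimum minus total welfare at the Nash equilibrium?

28.65

∂u_i/∂g_i = α_i − 1, so firm i contributes w_i if α_i > 1, else 0.
α_i > 1 for i ∈ {1, 3}; NE contributions (4, 0, 17), G = 21.
W^NE = Σw_i − G^NE + (Σα_i)·G^NE = 36 + 1.91·21 = 76.11.
Planner: ∂(Σu_j)/∂g_i = Σα_j − 1 = 1.91 > 0, so everyone contributes w_i; G^SO = 36, W^SO = 36 + 1.91·36 = 104.76.
Deadweight loss = 28.65.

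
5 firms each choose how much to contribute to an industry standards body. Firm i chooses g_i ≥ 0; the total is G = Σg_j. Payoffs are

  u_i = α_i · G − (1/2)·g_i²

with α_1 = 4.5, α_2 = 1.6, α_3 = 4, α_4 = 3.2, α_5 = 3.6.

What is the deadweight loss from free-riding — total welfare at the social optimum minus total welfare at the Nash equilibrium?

459.42

Firm i's FOC: ∂u_i/∂g_i = α_i − g_i = 0, so g_i* = α_i.
NE contributions = (4.5, 1.6, 4, 3.2, 3.6); G = 16.9.
W^NE = (Σα)·G − ½Σα_i² = 16.9² − ½·62.01 = 254.605.
Planner sets g_i = Σα_j = 16.9 for every i, so G^SO = 5·16.9 = 84.5.
W^SO = (Σα)·G^SO − ½·5·(Σα)² = (5/2)·16.9² = 714.025.
Deadweight loss = W^SO − W^NE = 459.42.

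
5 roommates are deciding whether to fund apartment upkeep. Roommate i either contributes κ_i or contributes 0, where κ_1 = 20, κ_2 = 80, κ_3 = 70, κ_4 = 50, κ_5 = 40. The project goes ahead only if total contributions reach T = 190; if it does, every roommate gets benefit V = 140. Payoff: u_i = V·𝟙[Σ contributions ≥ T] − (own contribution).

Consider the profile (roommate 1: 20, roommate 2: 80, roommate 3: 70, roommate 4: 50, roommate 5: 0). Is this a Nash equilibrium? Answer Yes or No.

No

Total = 220 ≥ 190: provided.
Roommate 1 (pledges 20, payoff 120): dropping to 0 → total 200, payoff 140. Profitable deviation.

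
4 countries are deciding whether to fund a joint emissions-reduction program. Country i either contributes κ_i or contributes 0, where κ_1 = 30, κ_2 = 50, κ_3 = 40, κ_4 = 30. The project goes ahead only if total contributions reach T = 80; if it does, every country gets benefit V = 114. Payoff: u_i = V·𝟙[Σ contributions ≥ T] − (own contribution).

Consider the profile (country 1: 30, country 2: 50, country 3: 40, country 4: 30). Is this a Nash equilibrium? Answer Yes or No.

No

Total = 150 ≥ 80: provided.
Country 1 (pledges 30, payoff 84): dropping to 0 → total 120, payoff 114. Profitable deviation.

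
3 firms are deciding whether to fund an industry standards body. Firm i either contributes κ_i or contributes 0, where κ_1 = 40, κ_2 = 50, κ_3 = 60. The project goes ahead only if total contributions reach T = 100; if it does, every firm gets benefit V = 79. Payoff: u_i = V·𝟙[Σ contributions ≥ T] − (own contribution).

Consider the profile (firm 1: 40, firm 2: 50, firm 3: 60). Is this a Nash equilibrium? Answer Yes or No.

Total = 150 ≥ 100: provided.
Firm 1 (pledges 40, payoff 39): dropping to 0 → total 110, payoff 79. Profitable deviation.

No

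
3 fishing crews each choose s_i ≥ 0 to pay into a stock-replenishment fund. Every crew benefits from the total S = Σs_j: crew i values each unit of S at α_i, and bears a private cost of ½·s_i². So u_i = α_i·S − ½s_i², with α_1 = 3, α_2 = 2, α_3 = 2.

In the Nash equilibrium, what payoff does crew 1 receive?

16.5

Crew i's FOC: ∂u_i/∂s_i = α_i − s_i = 0, so s_i* = α_i.
NE contributions = (3, 2, 2); S = 7.
u_1 = α_1·S − ½·(s_1)² = 3·7 − ½·3² = 16.5.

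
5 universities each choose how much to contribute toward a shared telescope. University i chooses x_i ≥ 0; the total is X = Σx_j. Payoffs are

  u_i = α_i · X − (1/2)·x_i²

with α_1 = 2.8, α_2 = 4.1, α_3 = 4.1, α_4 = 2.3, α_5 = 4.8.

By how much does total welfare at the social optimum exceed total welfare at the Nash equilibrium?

University i's FOC: ∂u_i/∂x_i = α_i − x_i = 0, so x_i* = α_i.
NE contributions = (2.8, 4.1, 4.1, 2.3, 4.8); X = 18.1.
W^NE = (Σα)·X − ½Σα_i² = 18.1² − ½·69.79 = 292.715.
Planner sets x_i = Σα_j = 18.1 for every i, so X^SO = 5·18.1 = 90.5.
W^SO = (Σα)·X^SO − ½·5·(Σα)² = (5/2)·18.1² = 819.025.
Deadweight loss = W^SO − W^NE = 526.31.

526.31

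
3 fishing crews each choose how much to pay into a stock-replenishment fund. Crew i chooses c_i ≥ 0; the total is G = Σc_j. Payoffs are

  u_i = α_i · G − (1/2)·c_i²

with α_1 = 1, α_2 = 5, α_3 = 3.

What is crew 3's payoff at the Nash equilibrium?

Crew i's FOC: ∂u_i/∂c_i = α_i − c_i = 0, so c_i* = α_i.
NE contributions = (1, 5, 3); G = 9.
u_3 = α_3·G − ½·(c_3)² = 3·9 − ½·3² = 22.5.

22.5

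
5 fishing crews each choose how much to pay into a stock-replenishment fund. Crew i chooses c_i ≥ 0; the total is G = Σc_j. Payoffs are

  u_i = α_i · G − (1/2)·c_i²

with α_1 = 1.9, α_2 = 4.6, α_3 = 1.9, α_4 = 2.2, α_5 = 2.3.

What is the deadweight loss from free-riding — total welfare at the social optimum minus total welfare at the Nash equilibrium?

268.87

Crew i's FOC: ∂u_i/∂c_i = α_i − c_i = 0, so c_i* = α_i.
NE contributions = (1.9, 4.6, 1.9, 2.2, 2.3); G = 12.9.
W^NE = (Σα)·G − ½Σα_i² = 12.9² − ½·38.51 = 147.155.
Planner sets c_i = Σα_j = 12.9 for every i, so G^SO = 5·12.9 = 64.5.
W^SO = (Σα)·G^SO − ½·5·(Σα)² = (5/2)·12.9² = 416.025.
Deadweight loss = W^SO − W^NE = 268.87.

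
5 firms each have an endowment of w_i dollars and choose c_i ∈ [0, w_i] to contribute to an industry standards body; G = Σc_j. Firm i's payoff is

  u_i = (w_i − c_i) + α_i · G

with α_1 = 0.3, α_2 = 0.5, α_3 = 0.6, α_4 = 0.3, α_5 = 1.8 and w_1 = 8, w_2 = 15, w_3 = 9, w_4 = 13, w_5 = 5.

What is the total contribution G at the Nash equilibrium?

5

∂u_i/∂c_i = α_i − 1, so firm i contributes w_i if α_i > 1, else 0.
α_i > 1 for i ∈ {5}; NE contributions (0, 0, 0, 0, 5), G = 5.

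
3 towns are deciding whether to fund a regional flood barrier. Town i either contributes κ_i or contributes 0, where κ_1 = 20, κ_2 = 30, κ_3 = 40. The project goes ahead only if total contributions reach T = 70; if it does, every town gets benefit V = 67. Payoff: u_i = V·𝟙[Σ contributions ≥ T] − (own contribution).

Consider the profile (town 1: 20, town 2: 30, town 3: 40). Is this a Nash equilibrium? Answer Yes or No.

Total = 90 ≥ 70: provided.
Town 1 (pledges 20, payoff 47): dropping to 0 → total 70, payoff 67. Profitable deviation.

No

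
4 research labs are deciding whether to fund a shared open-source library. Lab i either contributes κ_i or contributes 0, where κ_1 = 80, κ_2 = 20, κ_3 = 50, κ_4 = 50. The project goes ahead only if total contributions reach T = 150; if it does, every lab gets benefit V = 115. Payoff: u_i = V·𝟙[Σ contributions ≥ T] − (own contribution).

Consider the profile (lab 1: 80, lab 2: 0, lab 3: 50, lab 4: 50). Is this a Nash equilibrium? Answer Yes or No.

Yes

Total = 180 ≥ 150: provided.
Lab 1 (pledges 80, payoff 35): dropping to 0 → total 100, payoff 0. No gain.
Lab 2 (pledges 0, payoff 115): pledging 20 → total 200, payoff 95. No gain.
Lab 3 (pledges 50, payoff 65): dropping to 0 → total 130, payoff 0. No gain.
Lab 4 (pledges 50, payoff 65): dropping to 0 → total 130, payoff 0. No gain.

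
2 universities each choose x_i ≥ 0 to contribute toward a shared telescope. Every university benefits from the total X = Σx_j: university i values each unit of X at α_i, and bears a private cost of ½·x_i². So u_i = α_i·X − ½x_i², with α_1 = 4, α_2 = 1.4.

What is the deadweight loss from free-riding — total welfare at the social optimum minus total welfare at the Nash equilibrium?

8.98

University i's FOC: ∂u_i/∂x_i = α_i − x_i = 0, so x_i* = α_i.
NE contributions = (4, 1.4); X = 5.4.
W^NE = (Σα)·X − ½Σα_i² = 5.4² − ½·17.96 = 20.18.
Planner sets x_i = Σα_j = 5.4 for every i, so X^SO = 2·5.4 = 10.8.
W^SO = (Σα)·X^SO − ½·2·(Σα)² = (2/2)·5.4² = 29.16.
Deadweight loss = W^SO − W^NE = 8.98.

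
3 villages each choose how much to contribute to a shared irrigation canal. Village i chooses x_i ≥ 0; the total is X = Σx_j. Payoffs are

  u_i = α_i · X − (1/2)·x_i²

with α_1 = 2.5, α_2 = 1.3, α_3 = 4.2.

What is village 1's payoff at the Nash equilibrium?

Village i's FOC: ∂u_i/∂x_i = α_i − x_i = 0, so x_i* = α_i.
NE contributions = (2.5, 1.3, 4.2); X = 8.
u_1 = α_1·X − ½·(x_1)² = 2.5·8 − ½·2.5² = 16.875.

16.875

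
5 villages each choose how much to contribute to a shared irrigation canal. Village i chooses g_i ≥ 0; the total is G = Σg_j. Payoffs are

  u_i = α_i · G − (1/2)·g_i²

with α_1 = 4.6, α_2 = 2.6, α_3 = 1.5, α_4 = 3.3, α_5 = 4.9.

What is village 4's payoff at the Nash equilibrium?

Village i's FOC: ∂u_i/∂g_i = α_i − g_i = 0, so g_i* = α_i.
NE contributions = (4.6, 2.6, 1.5, 3.3, 4.9); G = 16.9.
u_4 = α_4·G − ½·(g_4)² = 3.3·16.9 − ½·3.3² = 50.325.

50.325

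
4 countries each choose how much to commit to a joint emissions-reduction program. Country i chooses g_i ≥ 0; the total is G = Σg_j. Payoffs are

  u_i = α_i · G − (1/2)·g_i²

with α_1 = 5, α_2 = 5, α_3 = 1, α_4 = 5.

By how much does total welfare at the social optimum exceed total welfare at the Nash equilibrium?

294

Country i's FOC: ∂u_i/∂g_i = α_i − g_i = 0, so g_i* = α_i.
NE contributions = (5, 5, 1, 5); G = 16.
W^NE = (Σα)·G − ½Σα_i² = 16² − ½·76 = 218.
Planner sets g_i = Σα_j = 16 for every i, so G^SO = 4·16 = 64.
W^SO = (Σα)·G^SO − ½·4·(Σα)² = (4/2)·16² = 512.
Deadweight loss = W^SO − W^NE = 294.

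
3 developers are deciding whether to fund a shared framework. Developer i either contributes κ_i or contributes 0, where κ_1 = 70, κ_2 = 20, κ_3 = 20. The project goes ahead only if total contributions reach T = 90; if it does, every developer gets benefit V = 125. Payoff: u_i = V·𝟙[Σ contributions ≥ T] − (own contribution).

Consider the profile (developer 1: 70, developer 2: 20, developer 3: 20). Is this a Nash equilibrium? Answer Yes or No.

Total = 110 ≥ 90: provided.
Developer 1 (pledges 70, payoff 55): dropping to 0 → total 40, payoff 0. No gain.
Developer 2 (pledges 20, payoff 105): dropping to 0 → total 90, payoff 125. Profitable deviation.

No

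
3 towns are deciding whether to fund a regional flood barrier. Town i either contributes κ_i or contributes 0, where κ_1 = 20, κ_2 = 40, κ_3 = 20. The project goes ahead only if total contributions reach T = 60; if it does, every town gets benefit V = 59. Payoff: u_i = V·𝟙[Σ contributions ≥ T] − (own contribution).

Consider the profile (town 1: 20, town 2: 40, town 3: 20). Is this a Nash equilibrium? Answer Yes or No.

No

Total = 80 ≥ 60: provided.
Town 1 (pledges 20, payoff 39): dropping to 0 → total 60, payoff 59. Profitable deviation.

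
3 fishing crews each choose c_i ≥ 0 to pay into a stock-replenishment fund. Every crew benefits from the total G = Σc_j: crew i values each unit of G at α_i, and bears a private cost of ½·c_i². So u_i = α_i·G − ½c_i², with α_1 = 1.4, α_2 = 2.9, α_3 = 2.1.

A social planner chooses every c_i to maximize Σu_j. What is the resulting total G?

Planner FOC: ∂(Σu_j)/∂c_i = (Σα_j) − c_i = 0, so c_i^SO = Σα_j = 6.4 for every i; G^SO = 19.2.

19.2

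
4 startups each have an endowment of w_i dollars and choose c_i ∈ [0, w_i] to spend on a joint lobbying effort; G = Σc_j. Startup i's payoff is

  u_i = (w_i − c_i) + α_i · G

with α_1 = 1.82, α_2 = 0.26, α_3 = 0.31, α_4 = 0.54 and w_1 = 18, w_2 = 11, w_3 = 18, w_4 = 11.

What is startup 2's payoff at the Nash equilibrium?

15.68

∂u_i/∂c_i = α_i − 1, so startup i contributes w_i if α_i > 1, else 0.
α_i > 1 for i ∈ {1}; NE contributions (18, 0, 0, 0), G = 18.
u_2 = (11 − 0) + 0.26·18 = 15.68.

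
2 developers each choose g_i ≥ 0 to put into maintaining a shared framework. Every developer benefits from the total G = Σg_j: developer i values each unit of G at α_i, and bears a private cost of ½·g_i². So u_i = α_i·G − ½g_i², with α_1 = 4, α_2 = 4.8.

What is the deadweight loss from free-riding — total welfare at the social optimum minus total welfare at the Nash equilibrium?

Developer i's FOC: ∂u_i/∂g_i = α_i − g_i = 0, so g_i* = α_i.
NE contributions = (4, 4.8); G = 8.8.
W^NE = (Σα)·G − ½Σα_i² = 8.8² − ½·39.04 = 57.92.
Planner sets g_i = Σα_j = 8.8 for every i, so G^SO = 2·8.8 = 17.6.
W^SO = (Σα)·G^SO − ½·2·(Σα)² = (2/2)·8.8² = 77.44.
Deadweight loss = W^SO − W^NE = 19.52.

19.52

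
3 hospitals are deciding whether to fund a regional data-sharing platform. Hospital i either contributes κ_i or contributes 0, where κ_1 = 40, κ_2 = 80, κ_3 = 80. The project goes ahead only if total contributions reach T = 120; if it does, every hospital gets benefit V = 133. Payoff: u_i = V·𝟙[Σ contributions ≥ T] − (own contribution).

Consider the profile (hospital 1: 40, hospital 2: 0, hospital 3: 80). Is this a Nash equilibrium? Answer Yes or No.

Total = 120 ≥ 120: provided.
Hospital 1 (pledges 40, payoff 93): dropping to 0 → total 80, payoff 0. No gain.
Hospital 2 (pledges 0, payoff 133): pledging 80 → total 200, payoff 53. No gain.
Hospital 3 (pledges 80, payoff 53): dropping to 0 → total 40, payoff 0. No gain.

Yes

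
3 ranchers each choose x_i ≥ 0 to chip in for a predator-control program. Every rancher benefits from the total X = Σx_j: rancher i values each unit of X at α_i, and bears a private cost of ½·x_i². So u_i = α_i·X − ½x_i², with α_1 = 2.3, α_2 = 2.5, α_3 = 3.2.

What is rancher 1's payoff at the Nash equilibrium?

15.755

Rancher i's FOC: ∂u_i/∂x_i = α_i − x_i = 0, so x_i* = α_i.
NE contributions = (2.3, 2.5, 3.2); X = 8.
u_1 = α_1·X − ½·(x_1)² = 2.3·8 − ½·2.3² = 15.755.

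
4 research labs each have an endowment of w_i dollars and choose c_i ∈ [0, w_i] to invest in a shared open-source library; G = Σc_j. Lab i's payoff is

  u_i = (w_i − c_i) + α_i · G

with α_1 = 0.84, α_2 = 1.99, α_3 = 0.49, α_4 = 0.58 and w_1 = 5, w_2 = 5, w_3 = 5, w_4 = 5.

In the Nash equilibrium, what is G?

5

∂u_i/∂c_i = α_i − 1, so lab i contributes w_i if α_i > 1, else 0.
α_i > 1 for i ∈ {2}; NE contributions (0, 5, 0, 0), G = 5.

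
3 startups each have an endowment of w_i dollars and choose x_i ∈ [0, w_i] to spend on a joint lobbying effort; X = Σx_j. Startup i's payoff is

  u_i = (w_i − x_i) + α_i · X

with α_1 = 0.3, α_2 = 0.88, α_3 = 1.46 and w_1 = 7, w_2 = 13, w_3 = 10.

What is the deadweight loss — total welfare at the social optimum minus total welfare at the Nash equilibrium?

32.8

∂u_i/∂x_i = α_i − 1, so startup i contributes w_i if α_i > 1, else 0.
α_i > 1 for i ∈ {3}; NE contributions (0, 0, 10), X = 10.
W^NE = Σw_i − X^NE + (Σα_i)·X^NE = 30 + 1.64·10 = 46.4.
Planner: ∂(Σu_j)/∂x_i = Σα_j − 1 = 1.64 > 0, so everyone contributes w_i; X^SO = 30, W^SO = 30 + 1.64·30 = 79.2.
Deadweight loss = 32.8.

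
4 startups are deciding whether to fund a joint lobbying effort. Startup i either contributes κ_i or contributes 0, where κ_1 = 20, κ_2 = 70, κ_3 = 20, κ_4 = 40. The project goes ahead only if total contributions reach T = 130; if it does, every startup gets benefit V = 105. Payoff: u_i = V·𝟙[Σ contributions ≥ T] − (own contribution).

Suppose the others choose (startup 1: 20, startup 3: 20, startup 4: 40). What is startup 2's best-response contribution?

Others' total = 80. Contributing 70 brings total to 150 ≥ 130: gain V − κ_2 = 35.
Best response: 70.

70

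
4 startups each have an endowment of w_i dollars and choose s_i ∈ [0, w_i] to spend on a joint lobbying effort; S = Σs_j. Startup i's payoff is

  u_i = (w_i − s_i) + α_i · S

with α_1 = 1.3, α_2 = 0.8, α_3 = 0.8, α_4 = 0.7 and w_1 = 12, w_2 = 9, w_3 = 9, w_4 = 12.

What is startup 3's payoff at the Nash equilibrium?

∂u_i/∂s_i = α_i − 1, so startup i contributes w_i if α_i > 1, else 0.
α_i > 1 for i ∈ {1}; NE contributions (12, 0, 0, 0), S = 12.
u_3 = (9 − 0) + 0.8·12 = 18.6.

18.6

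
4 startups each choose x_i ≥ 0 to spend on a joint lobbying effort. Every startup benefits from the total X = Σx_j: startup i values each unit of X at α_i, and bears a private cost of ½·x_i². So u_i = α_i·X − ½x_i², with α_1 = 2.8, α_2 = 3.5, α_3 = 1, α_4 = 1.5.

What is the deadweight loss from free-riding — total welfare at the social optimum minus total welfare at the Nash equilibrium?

89.11

Startup i's FOC: ∂u_i/∂x_i = α_i − x_i = 0, so x_i* = α_i.
NE contributions = (2.8, 3.5, 1, 1.5); X = 8.8.
W^NE = (Σα)·X − ½Σα_i² = 8.8² − ½·23.34 = 65.77.
Planner sets x_i = Σα_j = 8.8 for every i, so X^SO = 4·8.8 = 35.2.
W^SO = (Σα)·X^SO − ½·4·(Σα)² = (4/2)·8.8² = 154.88.
Deadweight loss = W^SO − W^NE = 89.11.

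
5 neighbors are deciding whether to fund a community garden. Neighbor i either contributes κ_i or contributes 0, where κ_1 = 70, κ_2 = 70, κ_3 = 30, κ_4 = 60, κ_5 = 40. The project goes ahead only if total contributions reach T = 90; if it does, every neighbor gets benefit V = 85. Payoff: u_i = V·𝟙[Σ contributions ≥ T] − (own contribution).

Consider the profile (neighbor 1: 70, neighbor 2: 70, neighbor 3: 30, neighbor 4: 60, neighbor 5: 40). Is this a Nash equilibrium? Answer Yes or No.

Total = 270 ≥ 90: provided.
Neighbor 1 (pledges 70, payoff 15): dropping to 0 → total 200, payoff 85. Profitable deviation.

No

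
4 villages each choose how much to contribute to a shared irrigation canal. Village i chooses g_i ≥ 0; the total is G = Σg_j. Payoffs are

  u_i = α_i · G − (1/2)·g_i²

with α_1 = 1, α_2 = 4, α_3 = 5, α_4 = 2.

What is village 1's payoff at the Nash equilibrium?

11.5

Village i's FOC: ∂u_i/∂g_i = α_i − g_i = 0, so g_i* = α_i.
NE contributions = (1, 4, 5, 2); G = 12.
u_1 = α_1·G − ½·(g_1)² = 1·12 − ½·1² = 11.5.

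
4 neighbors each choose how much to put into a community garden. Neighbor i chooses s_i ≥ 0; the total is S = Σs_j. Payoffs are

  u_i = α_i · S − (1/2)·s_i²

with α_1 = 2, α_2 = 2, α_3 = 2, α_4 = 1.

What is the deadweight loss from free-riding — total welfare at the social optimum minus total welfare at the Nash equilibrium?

Neighbor i's FOC: ∂u_i/∂s_i = α_i − s_i = 0, so s_i* = α_i.
NE contributions = (2, 2, 2, 1); S = 7.
W^NE = (Σα)·S − ½Σα_i² = 7² − ½·13 = 42.5.
Planner sets s_i = Σα_j = 7 for every i, so S^SO = 4·7 = 28.
W^SO = (Σα)·S^SO − ½·4·(Σα)² = (4/2)·7² = 98.
Deadweight loss = W^SO − W^NE = 55.5.

55.5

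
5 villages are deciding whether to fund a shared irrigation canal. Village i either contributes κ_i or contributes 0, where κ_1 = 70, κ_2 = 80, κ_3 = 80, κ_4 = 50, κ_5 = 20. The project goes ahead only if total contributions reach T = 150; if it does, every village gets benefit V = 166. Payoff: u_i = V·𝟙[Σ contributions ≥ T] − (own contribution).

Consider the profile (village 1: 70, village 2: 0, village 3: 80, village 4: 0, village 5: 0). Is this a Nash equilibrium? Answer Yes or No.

Total = 150 ≥ 150: provided.
Village 1 (pledges 70, payoff 96): dropping to 0 → total 80, payoff 0. No gain.
Village 2 (pledges 0, payoff 166): pledging 80 → total 230, payoff 86. No gain.
Village 3 (pledges 80, payoff 86): dropping to 0 → total 70, payoff 0. No gain.
Village 4 (pledges 0, payoff 166): pledging 50 → total 200, payoff 116. No gain.
Village 5 (pledges 0, payoff 166): pledging 20 → total 170, payoff 146. No gain.

Yes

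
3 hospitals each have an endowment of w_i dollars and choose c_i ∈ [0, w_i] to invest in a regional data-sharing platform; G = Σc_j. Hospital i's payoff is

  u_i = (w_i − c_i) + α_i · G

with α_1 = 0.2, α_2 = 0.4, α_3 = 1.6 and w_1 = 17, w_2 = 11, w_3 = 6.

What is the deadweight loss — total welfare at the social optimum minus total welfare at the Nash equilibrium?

33.6

∂u_i/∂c_i = α_i − 1, so hospital i contributes w_i if α_i > 1, else 0.
α_i > 1 for i ∈ {3}; NE contributions (0, 0, 6), G = 6.
W^NE = Σw_i − G^NE + (Σα_i)·G^NE = 34 + 1.2·6 = 41.2.
Planner: ∂(Σu_j)/∂c_i = Σα_j − 1 = 1.2 > 0, so everyone contributes w_i; G^SO = 34, W^SO = 34 + 1.2·34 = 74.8.
Deadweight loss = 33.6.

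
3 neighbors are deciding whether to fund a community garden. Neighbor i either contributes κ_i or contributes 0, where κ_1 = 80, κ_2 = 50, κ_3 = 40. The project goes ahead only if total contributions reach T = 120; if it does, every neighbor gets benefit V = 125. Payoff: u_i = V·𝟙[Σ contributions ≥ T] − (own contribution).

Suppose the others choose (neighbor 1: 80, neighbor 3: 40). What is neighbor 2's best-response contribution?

0

Others' total = 120 ≥ 120; contributing adds cost 50 for no extra benefit.
Best response: 0.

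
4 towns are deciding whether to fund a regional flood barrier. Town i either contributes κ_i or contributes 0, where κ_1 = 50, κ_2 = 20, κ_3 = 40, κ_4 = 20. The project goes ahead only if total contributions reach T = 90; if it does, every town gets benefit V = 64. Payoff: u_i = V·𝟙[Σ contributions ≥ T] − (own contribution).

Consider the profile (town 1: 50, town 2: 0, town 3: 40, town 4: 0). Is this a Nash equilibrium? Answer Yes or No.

Total = 90 ≥ 90: provided.
Town 1 (pledges 50, payoff 14): dropping to 0 → total 40, payoff 0. No gain.
Town 2 (pledges 0, payoff 64): pledging 20 → total 110, payoff 44. No gain.
Town 3 (pledges 40, payoff 24): dropping to 0 → total 50, payoff 0. No gain.
Town 4 (pledges 0, payoff 64): pledging 20 → total 110, payoff 44. No gain.

Yes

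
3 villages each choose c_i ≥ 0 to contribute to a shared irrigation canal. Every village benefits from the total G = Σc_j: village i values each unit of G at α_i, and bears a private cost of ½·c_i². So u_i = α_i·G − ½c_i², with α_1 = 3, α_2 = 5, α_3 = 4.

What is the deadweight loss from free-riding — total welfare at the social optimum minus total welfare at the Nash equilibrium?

Village i's FOC: ∂u_i/∂c_i = α_i − c_i = 0, so c_i* = α_i.
NE contributions = (3, 5, 4); G = 12.
W^NE = (Σα)·G − ½Σα_i² = 12² − ½·50 = 119.
Planner sets c_i = Σα_j = 12 for every i, so G^SO = 3·12 = 36.
W^SO = (Σα)·G^SO − ½·3·(Σα)² = (3/2)·12² = 216.
Deadweight loss = W^SO − W^NE = 97.

97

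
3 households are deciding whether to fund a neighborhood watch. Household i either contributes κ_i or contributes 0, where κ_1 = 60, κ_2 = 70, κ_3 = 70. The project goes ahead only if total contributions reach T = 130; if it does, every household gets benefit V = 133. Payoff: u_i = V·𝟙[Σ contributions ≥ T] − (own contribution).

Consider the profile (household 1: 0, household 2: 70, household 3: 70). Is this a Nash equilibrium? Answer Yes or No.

Total = 140 ≥ 130: provided.
Household 1 (pledges 0, payoff 133): pledging 60 → total 200, payoff 73. No gain.
Household 2 (pledges 70, payoff 63): dropping to 0 → total 70, payoff 0. No gain.
Household 3 (pledges 70, payoff 63): dropping to 0 → total 70, payoff 0. No gain.

Yes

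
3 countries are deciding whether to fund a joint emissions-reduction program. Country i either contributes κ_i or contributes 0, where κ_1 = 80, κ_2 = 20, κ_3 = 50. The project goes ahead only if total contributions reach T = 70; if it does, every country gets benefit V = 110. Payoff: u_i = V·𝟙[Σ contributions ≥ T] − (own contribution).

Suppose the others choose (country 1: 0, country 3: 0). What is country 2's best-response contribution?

0

Others' total = 0. Even contributing 20 gives 20 < 70: no benefit either way.
Best response: 0.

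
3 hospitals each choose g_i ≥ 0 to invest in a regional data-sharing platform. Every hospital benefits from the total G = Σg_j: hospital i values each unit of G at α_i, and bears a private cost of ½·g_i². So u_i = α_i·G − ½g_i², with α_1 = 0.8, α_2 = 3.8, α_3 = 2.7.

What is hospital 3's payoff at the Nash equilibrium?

Hospital i's FOC: ∂u_i/∂g_i = α_i − g_i = 0, so g_i* = α_i.
NE contributions = (0.8, 3.8, 2.7); G = 7.3.
u_3 = α_3·G − ½·(g_3)² = 2.7·7.3 − ½·2.7² = 16.065.

16.065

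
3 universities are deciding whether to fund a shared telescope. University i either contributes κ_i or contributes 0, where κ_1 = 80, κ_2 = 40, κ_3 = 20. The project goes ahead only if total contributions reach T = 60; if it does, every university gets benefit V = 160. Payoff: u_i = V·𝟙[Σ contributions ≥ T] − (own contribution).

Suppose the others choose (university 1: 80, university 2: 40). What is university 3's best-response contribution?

0

Others' total = 120 ≥ 60; contributing adds cost 20 for no extra benefit.
Best response: 0.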